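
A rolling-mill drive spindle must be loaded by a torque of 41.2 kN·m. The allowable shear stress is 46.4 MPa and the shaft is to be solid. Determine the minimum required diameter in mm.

165 mm

For a solid shaft τ_max = 16T/(πd³), so d = (16T/(π τ_allow))^(1/3) = (16·41200/(π·4.64×10^7))^(1/3) = 0.1654 m.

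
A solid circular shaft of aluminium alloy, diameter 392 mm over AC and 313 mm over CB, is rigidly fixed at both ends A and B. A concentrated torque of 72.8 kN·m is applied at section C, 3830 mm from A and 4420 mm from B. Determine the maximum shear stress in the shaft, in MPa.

4.55 MPa

Compatibility: T_A·a/J_AC = T_B·b/J_CB with T_A + T_B = T₀.
J_AC = 2.32×10^-3 m⁴, J_CB = 9.42×10^-4 m⁴, so T_A = T₀·(J_AC/a)/((J_AC/a)+(J_CB/b)) = 53840 N·m, T_B = 18960 N·m.
τ in each portion: τ_AC = 4.55×10^6 Pa, τ_CB = 3.15×10^6 Pa; maximum is in AC.
τ_max = T_AC·r/J = 53840·0.196/2.32×10^-3 = 4.552×10^6 Pa.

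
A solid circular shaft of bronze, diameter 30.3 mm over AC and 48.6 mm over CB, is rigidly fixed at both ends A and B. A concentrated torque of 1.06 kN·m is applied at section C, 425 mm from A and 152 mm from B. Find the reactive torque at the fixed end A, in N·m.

54.3 N·m

Compatibility: T_A·a/J_AC = T_B·b/J_CB with T_A + T_B = T₀.
J_AC = 8.28×10^-8 m⁴, J_CB = 5.48×10^-7 m⁴, so T_A = T₀·(J_AC/a)/((J_AC/a)+(J_CB/b)) = 54.34 N·m, T_B = 1006 N·m.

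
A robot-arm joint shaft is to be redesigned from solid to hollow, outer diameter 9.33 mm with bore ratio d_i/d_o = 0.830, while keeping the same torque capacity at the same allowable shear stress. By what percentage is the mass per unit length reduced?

52.2 %

Equal τ_max and T ⇒ the solid shaft needs d_s³ = d_o³(1−k⁴), so d_s = 9.33·(1−0.830⁴)^(1/3) = 7.529 mm.
Area ratio A_h/A_s = d_o²(1−k²)/d_s² = (1−k²)/(1−k⁴)^(2/3) = 0.4778.
Mass saving = 1 − 0.4778 = 52.2 %.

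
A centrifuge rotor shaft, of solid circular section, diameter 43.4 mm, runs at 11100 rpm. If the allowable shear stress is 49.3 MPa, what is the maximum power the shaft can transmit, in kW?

J = πd⁴/32 = π(0.0434)⁴/32 = 3.483×10^-7 m⁴.
T_max = τ_allow·J/r = 4.93×10^7 × 3.483×10^-7 / 0.0217 = 791.3 N·m.
ω = 2π·11100/60 = 1162 rad/s, so P_max = T_max·ω = 9.198×10^5 W.

920 kW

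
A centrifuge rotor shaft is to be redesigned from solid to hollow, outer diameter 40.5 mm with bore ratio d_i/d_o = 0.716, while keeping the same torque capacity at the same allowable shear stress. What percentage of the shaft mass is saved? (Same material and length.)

40.3 %

Equal τ_max and T ⇒ the solid shaft needs d_s³ = d_o³(1−k⁴), so d_s = 40.5·(1−0.716⁴)^(1/3) = 36.59 mm.
Area ratio A_h/A_s = d_o²(1−k²)/d_s² = (1−k²)/(1−k⁴)^(2/3) = 0.5972.
Mass saving = 1 − 0.5972 = 40.3 %.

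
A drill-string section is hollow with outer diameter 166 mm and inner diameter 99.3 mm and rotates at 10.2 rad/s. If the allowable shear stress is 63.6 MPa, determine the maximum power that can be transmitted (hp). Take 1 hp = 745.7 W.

J = π(d_o⁴ − d_i⁴)/32 = π(0.166⁴ − 0.0993⁴)/32 = 6.500×10^-5 m⁴.
T_max = τ_allow·J/r = 6.36×10^7 × 6.500×10^-5 / 0.0830 = 49810 N·m.
ω = 10.2 rad/s, so P_max = T_max·ω = 5.080×10^5 W.

681 hp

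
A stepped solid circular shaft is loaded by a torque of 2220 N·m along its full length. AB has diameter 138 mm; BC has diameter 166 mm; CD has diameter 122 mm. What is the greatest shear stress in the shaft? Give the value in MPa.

6.23 MPa

Under the same torque, τ_max = 16T/(πd³) is largest where d is smallest — segment CD (d = 122 mm).
τ_max = 16·2220/(π·(0.122)³) = 6.226×10^6 Pa.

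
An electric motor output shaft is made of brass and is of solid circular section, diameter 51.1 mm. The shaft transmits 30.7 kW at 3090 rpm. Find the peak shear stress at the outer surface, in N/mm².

3.62 N/mm²

ω = 2π·3090/60 = 323.6 rad/s, so T = P/ω = 30.7×10³ / 323.6 = 94.87 N·m.
J = πd⁴/32 = π(0.0511)⁴/32 = 6.694×10^-7 m⁴.
τ_max = T·r/J = 94.87 × 0.0255 / 6.694×10^-7 = 3.621×10^6 Pa.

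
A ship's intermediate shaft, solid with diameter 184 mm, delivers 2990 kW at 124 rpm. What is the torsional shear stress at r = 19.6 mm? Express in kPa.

40100 kPa

ω = 2π·124/60 = 12.99 rad/s, so T = P/ω = 2990×10³ / 12.99 = 230300 N·m.
J = πd⁴/32 = π(0.184)⁴/32 = 1.125×10^-4 m⁴.
Shear stress varies linearly with radius: τ = T·r/J = 230300 × 0.0196 / 1.125×10^-4 = 4.011×10^7 Pa.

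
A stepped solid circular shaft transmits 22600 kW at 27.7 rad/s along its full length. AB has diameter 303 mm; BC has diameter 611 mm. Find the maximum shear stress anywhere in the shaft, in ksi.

21.7 ksi

ω = 27.7 rad/s, so T = P/ω = 22600×10³ / 27.70 = 815900 N·m.
Under the same torque, τ_max = 16T/(πd³) is largest where d is smallest — segment AB (d = 303 mm).
τ_max = 16·815900/(π·(0.303)³) = 1.494×10^8 Pa.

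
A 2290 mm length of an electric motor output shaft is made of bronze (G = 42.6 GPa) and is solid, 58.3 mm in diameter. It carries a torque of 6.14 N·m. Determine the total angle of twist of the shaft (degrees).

J = πd⁴/32 = π(0.0583)⁴/32 = 1.134×10^-6 m⁴.
θ = T·L/(G·J) = 6.140 × 2.29 / (42.6×10⁹ × 1.134×10^-6) = 2.910×10^-4 rad.

0.0167°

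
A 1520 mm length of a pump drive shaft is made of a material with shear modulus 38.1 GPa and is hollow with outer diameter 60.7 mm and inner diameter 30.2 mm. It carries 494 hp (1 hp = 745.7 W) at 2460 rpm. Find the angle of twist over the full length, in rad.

0.0456 rad

ω = 2π·2460/60 = 257.6 rad/s, so T = P/ω = 494×745.7 / 257.6 = 1430 N·m.
J = π(d_o⁴ − d_i⁴)/32 = π(0.0607⁴ − 0.0302⁴)/32 = 1.251×10^-6 m⁴.
θ = T·L/(G·J) = 1430 × 1.52 / (38.1×10⁹ × 1.251×10^-6) = 0.04560 rad.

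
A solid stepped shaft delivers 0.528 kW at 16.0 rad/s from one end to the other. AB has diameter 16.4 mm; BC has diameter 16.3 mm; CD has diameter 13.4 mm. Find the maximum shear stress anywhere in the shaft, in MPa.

ω = 16.0 rad/s, so T = P/ω = 0.528×10³ / 16.00 = 33.00 N·m.
Under the same torque, τ_max = 16T/(πd³) is largest where d is smallest — segment CD (d = 13.4 mm).
τ_max = 16·33.00/(π·(0.0134)³) = 6.985×10^7 Pa.

69.9 MPa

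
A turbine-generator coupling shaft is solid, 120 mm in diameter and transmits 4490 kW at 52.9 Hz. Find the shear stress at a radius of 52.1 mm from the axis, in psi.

ω = 2π·52.9 = 332.4 rad/s, so T = P/ω = 4490×10³ / 332.4 = 13510 N·m.
J = πd⁴/32 = π(0.120)⁴/32 = 2.036×10^-5 m⁴.
Shear stress varies linearly with radius: τ = T·r/J = 13510 × 0.0521 / 2.036×10^-5 = 3.457×10^7 Pa.

5010 psi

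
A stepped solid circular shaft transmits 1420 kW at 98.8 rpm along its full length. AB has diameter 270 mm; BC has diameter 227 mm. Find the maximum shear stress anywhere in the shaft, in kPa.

59800 kPa

ω = 2π·98.8/60 = 10.35 rad/s, so T = P/ω = 1420×10³ / 10.35 = 137200 N·m.
Under the same torque, τ_max = 16T/(πd³) is largest where d is smallest — segment BC (d = 227 mm).
τ_max = 16·137200/(π·(0.227)³) = 5.976×10^7 Pa.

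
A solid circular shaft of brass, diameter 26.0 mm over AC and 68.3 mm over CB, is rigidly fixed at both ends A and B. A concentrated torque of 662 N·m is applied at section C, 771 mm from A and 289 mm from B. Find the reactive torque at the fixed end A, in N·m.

Compatibility: T_A·a/J_AC = T_B·b/J_CB with T_A + T_B = T₀.
J_AC = 4.49×10^-8 m⁴, J_CB = 2.14×10^-6 m⁴, so T_A = T₀·(J_AC/a)/((J_AC/a)+(J_CB/b)) = 5.170 N·m, T_B = 656.8 N·m.

5.17 N·m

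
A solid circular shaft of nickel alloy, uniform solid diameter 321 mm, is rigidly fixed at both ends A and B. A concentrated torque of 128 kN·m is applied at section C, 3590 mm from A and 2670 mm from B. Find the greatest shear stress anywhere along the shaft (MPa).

With uniform GJ and both ends fixed, compatibility θ_AC = θ_CB gives T_A·a = T_B·b, together with T_A + T_B = T₀.
T_A = T₀·b/(a+b) = 128000·2670/6260 = 54590 N·m; T_B = 73410 N·m.
τ in each portion: τ_AC = 8.41×10^6 Pa, τ_CB = 1.13×10^7 Pa; maximum is in CB.
τ_max = T_CB·r/J = 73410·0.161/1.04×10^-3 = 1.130×10^7 Pa.

11.3 MPa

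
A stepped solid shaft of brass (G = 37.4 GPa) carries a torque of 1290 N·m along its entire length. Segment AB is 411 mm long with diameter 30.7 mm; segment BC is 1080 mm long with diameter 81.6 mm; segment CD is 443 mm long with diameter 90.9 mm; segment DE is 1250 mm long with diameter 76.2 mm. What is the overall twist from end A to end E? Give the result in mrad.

J_AB = π(0.0307)⁴/32 = 8.72×10^-8 m⁴; J_BC = π(0.0816)⁴/32 = 4.35×10^-6 m⁴; J_CD = π(0.0909)⁴/32 = 6.70×10^-6 m⁴; J_DE = π(0.0762)⁴/32 = 3.31×10^-6 m⁴.
θ = (T/G)·Σ L_i/J_i = (1290/37.4×10⁹)·(0.411/8.72×10^-8 + 1.08/4.35×10^-6 + 0.443/6.70×10^-6 + 1.25/3.31×10^-6) = 0.1864 rad.

186 mrad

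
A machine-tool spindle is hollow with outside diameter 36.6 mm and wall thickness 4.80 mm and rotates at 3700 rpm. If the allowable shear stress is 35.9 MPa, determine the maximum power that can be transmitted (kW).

J = π(d_o⁴ − d_i⁴)/32 = π(0.0366⁴ − 0.0270⁴)/32 = 1.240×10^-7 m⁴.
T_max = τ_allow·J/r = 3.59×10^7 × 1.240×10^-7 / 0.0183 = 243.2 N·m.
ω = 2π·3700/60 = 387.5 rad/s, so P_max = T_max·ω = 9.425×10^4 W.

94.2 kW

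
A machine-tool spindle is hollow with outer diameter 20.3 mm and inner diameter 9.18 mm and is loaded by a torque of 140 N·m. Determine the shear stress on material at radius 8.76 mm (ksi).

11.1 ksi

J = π(d_o⁴ − d_i⁴)/32 = π(0.0203⁴ − 0.00918⁴)/32 = 1.597×10^-8 m⁴.
Shear stress varies linearly with radius: τ = T·r/J = 140.0 × 0.00876 / 1.597×10^-8 = 7.677×10^7 Pa.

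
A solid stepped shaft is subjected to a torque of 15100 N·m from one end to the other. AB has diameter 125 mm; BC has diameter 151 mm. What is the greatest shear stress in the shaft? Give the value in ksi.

5.71 ksi

Under the same torque, τ_max = 16T/(πd³) is largest where d is smallest — segment AB (d = 125 mm).
τ_max = 16·15100/(π·(0.125)³) = 3.937×10^7 Pa.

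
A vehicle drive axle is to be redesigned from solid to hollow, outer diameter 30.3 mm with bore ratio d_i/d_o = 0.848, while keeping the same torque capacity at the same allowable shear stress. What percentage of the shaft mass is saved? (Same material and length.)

54.4 %

Equal τ_max and T ⇒ the solid shaft needs d_s³ = d_o³(1−k⁴), so d_s = 30.3·(1−0.848⁴)^(1/3) = 23.77 mm.
Area ratio A_h/A_s = d_o²(1−k²)/d_s² = (1−k²)/(1−k⁴)^(2/3) = 0.4564.
Mass saving = 1 − 0.4564 = 54.4 %.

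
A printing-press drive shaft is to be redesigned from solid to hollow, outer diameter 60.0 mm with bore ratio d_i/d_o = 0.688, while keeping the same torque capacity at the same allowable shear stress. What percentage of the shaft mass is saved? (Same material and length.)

Equal τ_max and T ⇒ the solid shaft needs d_s³ = d_o³(1−k⁴), so d_s = 60.0·(1−0.688⁴)^(1/3) = 55.14 mm.
Area ratio A_h/A_s = d_o²(1−k²)/d_s² = (1−k²)/(1−k⁴)^(2/3) = 0.6237.
Mass saving = 1 − 0.6237 = 37.6 %.

37.6 %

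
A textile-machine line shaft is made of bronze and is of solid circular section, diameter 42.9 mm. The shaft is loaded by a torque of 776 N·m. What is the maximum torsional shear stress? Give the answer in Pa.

J = πd⁴/32 = π(0.0429)⁴/32 = 3.325×10^-7 m⁴.
τ_max = T·r/J = 776.0 × 0.0215 / 3.325×10^-7 = 5.006×10^7 Pa.

5.01e7 Pa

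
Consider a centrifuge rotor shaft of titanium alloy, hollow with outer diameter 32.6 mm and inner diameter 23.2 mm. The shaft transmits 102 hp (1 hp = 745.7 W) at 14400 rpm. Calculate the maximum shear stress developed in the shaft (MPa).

9.97 MPa

ω = 2π·14400/60 = 1508 rad/s, so T = P/ω = 102×745.7 / 1508 = 50.44 N·m.
J = π(d_o⁴ − d_i⁴)/32 = π(0.0326⁴ − 0.0232⁴)/32 = 8.244×10^-8 m⁴.
τ_max = T·r/J = 50.44 × 0.0163 / 8.244×10^-8 = 9.973×10^6 Pa.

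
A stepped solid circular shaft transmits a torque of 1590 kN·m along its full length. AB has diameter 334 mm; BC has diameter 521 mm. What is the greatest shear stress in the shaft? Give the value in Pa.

Under the same torque, τ_max = 16T/(πd³) is largest where d is smallest — segment AB (d = 334 mm).
τ_max = 16·1.590e6/(π·(0.334)³) = 2.173×10^8 Pa.

2.17e8 Pa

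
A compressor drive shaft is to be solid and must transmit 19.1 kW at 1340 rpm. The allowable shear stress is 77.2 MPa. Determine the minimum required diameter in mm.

20.8 mm

ω = 2π·1340/60 = 140.3 rad/s, so T = P/ω = 19.1×10³ / 140.3 = 136.1 N·m.
For a solid shaft τ_max = 16T/(πd³), so d = (16T/(π τ_allow))^(1/3) = (16·136.1/(π·7.72×10^7))^(1/3) = 0.02079 m.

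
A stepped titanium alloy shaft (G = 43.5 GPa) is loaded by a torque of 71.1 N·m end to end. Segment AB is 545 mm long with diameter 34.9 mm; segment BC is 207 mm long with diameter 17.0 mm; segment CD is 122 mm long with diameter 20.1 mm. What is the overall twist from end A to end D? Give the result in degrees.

3.43°

J_AB = π(0.0349)⁴/32 = 1.46×10^-7 m⁴; J_BC = π(0.0170)⁴/32 = 8.20×10^-9 m⁴; J_CD = π(0.0201)⁴/32 = 1.60×10^-8 m⁴.
θ = (T/G)·Σ L_i/J_i = (71.10/43.5×10⁹)·(0.545/1.46×10^-7 + 0.207/8.20×10^-9 + 0.122/1.60×10^-8) = 0.05982 rad.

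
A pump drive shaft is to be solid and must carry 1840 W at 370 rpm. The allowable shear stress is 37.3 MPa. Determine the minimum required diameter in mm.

ω = 2π·370/60 = 38.75 rad/s, so T = P/ω = 1840 / 38.75 = 47.49 N·m.
For a solid shaft τ_max = 16T/(πd³), so d = (16T/(π τ_allow))^(1/3) = (16·47.49/(π·3.73×10^7))^(1/3) = 0.01865 m.

18.6 mm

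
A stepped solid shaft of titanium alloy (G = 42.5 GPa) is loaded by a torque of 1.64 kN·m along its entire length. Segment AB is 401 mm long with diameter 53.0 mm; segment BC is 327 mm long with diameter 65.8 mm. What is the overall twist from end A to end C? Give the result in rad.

0.0268 rad

J_AB = π(0.0530)⁴/32 = 7.75×10^-7 m⁴; J_BC = π(0.0658)⁴/32 = 1.84×10^-6 m⁴.
θ = (T/G)·Σ L_i/J_i = (1640/42.5×10⁹)·(0.401/7.75×10^-7 + 0.327/1.84×10^-6) = 0.02683 rad.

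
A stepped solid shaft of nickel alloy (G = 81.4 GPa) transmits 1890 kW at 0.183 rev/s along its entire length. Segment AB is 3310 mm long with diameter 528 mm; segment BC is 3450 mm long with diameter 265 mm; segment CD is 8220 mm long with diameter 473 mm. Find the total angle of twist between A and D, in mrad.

186 mrad

ω = 2π·0.183 = 1.150 rad/s, so T = P/ω = 1890×10³ / 1.150 = 1.644e6 N·m.
J_AB = π(0.528)⁴/32 = 7.63×10^-3 m⁴; J_BC = π(0.265)⁴/32 = 4.84×10^-4 m⁴; J_CD = π(0.473)⁴/32 = 4.91×10^-3 m⁴.
θ = (T/G)·Σ L_i/J_i = (1.644e6/81.4×10⁹)·(3.31/7.63×10^-3 + 3.45/4.84×10^-4 + 8.22/4.91×10^-3) = 0.1864 rad.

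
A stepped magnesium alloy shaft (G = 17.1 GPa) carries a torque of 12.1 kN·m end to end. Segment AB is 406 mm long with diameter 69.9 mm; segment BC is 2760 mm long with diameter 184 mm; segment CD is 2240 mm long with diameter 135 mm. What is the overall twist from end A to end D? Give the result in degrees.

10.8°

J_AB = π(0.0699)⁴/32 = 2.34×10^-6 m⁴; J_BC = π(0.184)⁴/32 = 1.13×10^-4 m⁴; J_CD = π(0.135)⁴/32 = 3.26×10^-5 m⁴.
θ = (T/G)·Σ L_i/J_i = (12100/17.1×10⁹)·(0.406/2.34×10^-6 + 2.76/1.13×10^-4 + 2.24/3.26×10^-5) = 0.1885 rad.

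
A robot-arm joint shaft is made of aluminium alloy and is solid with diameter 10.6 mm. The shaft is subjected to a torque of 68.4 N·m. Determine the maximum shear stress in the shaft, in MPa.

J = πd⁴/32 = π(0.0106)⁴/32 = 1.239×10^-9 m⁴.
τ_max = T·r/J = 68.40 × 0.00530 / 1.239×10^-9 = 2.925×10^8 Pa.

292 MPa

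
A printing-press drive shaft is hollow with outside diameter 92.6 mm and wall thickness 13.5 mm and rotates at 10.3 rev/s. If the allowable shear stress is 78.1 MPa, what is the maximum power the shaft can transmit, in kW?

590 kW

J = π(d_o⁴ − d_i⁴)/32 = π(0.0926⁴ − 0.0656⁴)/32 = 5.400×10^-6 m⁴.
T_max = τ_allow·J/r = 7.81×10^7 × 5.400×10^-6 / 0.0463 = 9109 N·m.
ω = 2π·10.3 = 64.72 rad/s, so P_max = T_max·ω = 5.895×10^5 W.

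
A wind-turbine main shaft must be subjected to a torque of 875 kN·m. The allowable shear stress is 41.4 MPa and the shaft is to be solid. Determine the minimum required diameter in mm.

For a solid shaft τ_max = 16T/(πd³), so d = (16T/(π τ_allow))^(1/3) = (16·875000/(π·4.14×10^7))^(1/3) = 0.4757 m.

476 mm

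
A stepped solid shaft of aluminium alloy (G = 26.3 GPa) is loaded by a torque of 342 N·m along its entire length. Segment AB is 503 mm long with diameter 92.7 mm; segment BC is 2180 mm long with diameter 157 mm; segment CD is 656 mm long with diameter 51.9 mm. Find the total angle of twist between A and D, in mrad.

13.4 mrad

J_AB = π(0.0927)⁴/32 = 7.25×10^-6 m⁴; J_BC = π(0.157)⁴/32 = 5.96×10^-5 m⁴; J_CD = π(0.0519)⁴/32 = 7.12×10^-7 m⁴.
θ = (T/G)·Σ L_i/J_i = (342.0/26.3×10⁹)·(0.503/7.25×10^-6 + 2.18/5.96×10^-5 + 0.656/7.12×10^-7) = 0.01335 rad.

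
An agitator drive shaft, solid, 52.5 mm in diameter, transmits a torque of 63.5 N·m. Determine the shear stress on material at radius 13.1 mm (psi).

162 psi

J = πd⁴/32 = π(0.0525)⁴/32 = 7.458×10^-7 m⁴.
Shear stress varies linearly with radius: τ = T·r/J = 63.50 × 0.0131 / 7.458×10^-7 = 1.115×10^6 Pa.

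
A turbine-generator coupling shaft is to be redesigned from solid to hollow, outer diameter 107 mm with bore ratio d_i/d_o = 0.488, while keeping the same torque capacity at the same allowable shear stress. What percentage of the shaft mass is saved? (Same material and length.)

20.8 %

Equal τ_max and T ⇒ the solid shaft needs d_s³ = d_o³(1−k⁴), so d_s = 107·(1−0.488⁴)^(1/3) = 104.9 mm.
Area ratio A_h/A_s = d_o²(1−k²)/d_s² = (1−k²)/(1−k⁴)^(2/3) = 0.7921.
Mass saving = 1 − 0.7921 = 20.8 %.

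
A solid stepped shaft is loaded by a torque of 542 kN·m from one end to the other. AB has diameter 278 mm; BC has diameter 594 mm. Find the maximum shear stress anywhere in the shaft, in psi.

18600 psi

Under the same torque, τ_max = 16T/(πd³) is largest where d is smallest — segment AB (d = 278 mm).
τ_max = 16·542000/(π·(0.278)³) = 1.285×10^8 Pa.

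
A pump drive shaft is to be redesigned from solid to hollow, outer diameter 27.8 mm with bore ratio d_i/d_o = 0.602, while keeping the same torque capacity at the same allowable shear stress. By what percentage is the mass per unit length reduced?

30.0 %

Equal τ_max and T ⇒ the solid shaft needs d_s³ = d_o³(1−k⁴), so d_s = 27.8·(1−0.602⁴)^(1/3) = 26.53 mm.
Area ratio A_h/A_s = d_o²(1−k²)/d_s² = (1−k²)/(1−k⁴)^(2/3) = 0.7003.
Mass saving = 1 − 0.7003 = 30.0 %.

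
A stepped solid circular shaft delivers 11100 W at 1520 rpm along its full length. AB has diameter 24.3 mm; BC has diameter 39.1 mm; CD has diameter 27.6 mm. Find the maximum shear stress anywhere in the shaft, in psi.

ω = 2π·1520/60 = 159.2 rad/s, so T = P/ω = 11100 / 159.2 = 69.73 N·m.
Under the same torque, τ_max = 16T/(πd³) is largest where d is smallest — segment AB (d = 24.3 mm).
τ_max = 16·69.73/(π·(0.0243)³) = 2.475×10^7 Pa.

3590 psi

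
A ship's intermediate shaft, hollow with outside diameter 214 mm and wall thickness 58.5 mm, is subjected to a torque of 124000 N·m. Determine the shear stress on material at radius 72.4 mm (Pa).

4.55e7 Pa

J = π(d_o⁴ − d_i⁴)/32 = π(0.214⁴ − 0.0970⁴)/32 = 1.972×10^-4 m⁴.
Shear stress varies linearly with radius: τ = T·r/J = 124000 × 0.0724 / 1.972×10^-4 = 4.552×10^7 Pa.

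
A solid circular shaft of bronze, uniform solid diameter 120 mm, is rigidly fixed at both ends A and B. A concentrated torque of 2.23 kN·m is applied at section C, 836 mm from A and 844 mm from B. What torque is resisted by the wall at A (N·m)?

1120 N·m

With uniform GJ and both ends fixed, compatibility θ_AC = θ_CB gives T_A·a = T_B·b, together with T_A + T_B = T₀.
T_A = T₀·b/(a+b) = 2230·844/1680 = 1120 N·m; T_B = 1110 N·m.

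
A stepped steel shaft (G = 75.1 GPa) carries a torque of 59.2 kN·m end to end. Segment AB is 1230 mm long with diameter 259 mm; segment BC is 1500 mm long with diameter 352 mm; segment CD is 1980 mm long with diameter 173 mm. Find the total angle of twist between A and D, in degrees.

J_AB = π(0.259)⁴/32 = 4.42×10^-4 m⁴; J_BC = π(0.352)⁴/32 = 1.51×10^-3 m⁴; J_CD = π(0.173)⁴/32 = 8.79×10^-5 m⁴.
θ = (T/G)·Σ L_i/J_i = (59200/75.1×10⁹)·(1.23/4.42×10^-4 + 1.50/1.51×10^-3 + 1.98/8.79×10^-5) = 0.02073 rad.

1.19°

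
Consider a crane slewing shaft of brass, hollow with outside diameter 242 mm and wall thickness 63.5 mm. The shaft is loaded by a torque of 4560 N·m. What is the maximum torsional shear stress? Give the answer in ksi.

J = π(d_o⁴ − d_i⁴)/32 = π(0.242⁴ − 0.115⁴)/32 = 3.195×10^-4 m⁴.
τ_max = T·r/J = 4560 × 0.121 / 3.195×10^-4 = 1.727×10^6 Pa.

0.250 ksi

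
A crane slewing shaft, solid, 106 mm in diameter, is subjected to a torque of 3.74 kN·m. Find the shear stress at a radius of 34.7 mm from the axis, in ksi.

J = πd⁴/32 = π(0.106)⁴/32 = 1.239×10^-5 m⁴.
Shear stress varies linearly with radius: τ = T·r/J = 3740 × 0.0347 / 1.239×10^-5 = 1.047×10^7 Pa.

1.52 ksi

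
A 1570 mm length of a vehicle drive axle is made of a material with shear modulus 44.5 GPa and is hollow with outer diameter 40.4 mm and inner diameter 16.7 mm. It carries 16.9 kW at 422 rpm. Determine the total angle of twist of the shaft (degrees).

3.04°

ω = 2π·422/60 = 44.19 rad/s, so T = P/ω = 16.9×10³ / 44.19 = 382.4 N·m.
J = π(d_o⁴ − d_i⁴)/32 = π(0.0404⁴ − 0.0167⁴)/32 = 2.539×10^-7 m⁴.
θ = T·L/(G·J) = 382.4 × 1.57 / (44.5×10⁹ × 2.539×10^-7) = 0.05314 rad.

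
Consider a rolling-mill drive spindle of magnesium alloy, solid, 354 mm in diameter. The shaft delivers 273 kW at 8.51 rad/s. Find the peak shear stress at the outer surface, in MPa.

3.68 MPa

ω = 8.51 rad/s, so T = P/ω = 273×10³ / 8.510 = 32080 N·m.
J = πd⁴/32 = π(0.354)⁴/32 = 1.542×10^-3 m⁴.
τ_max = T·r/J = 32080 × 0.177 / 1.542×10^-3 = 3.683×10^6 Pa.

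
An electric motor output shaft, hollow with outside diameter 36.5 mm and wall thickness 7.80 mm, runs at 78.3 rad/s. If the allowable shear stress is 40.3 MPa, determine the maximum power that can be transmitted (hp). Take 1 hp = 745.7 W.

36.1 hp

J = π(d_o⁴ − d_i⁴)/32 = π(0.0365⁴ − 0.0209⁴)/32 = 1.555×10^-7 m⁴.
T_max = τ_allow·J/r = 4.03×10^7 × 1.555×10^-7 / 0.0182 = 343.4 N·m.
ω = 78.3 rad/s, so P_max = T_max·ω = 2.689×10^4 W.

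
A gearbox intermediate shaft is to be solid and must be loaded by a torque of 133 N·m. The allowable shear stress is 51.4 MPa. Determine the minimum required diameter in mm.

23.6 mm

For a solid shaft τ_max = 16T/(πd³), so d = (16T/(π τ_allow))^(1/3) = (16·133.0/(π·5.14×10^7))^(1/3) = 0.02362 m.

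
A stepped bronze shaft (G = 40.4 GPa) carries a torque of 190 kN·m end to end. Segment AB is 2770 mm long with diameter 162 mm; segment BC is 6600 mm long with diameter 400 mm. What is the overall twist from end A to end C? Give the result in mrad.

205 mrad

J_AB = π(0.162)⁴/32 = 6.76×10^-5 m⁴; J_BC = π(0.400)⁴/32 = 2.51×10^-3 m⁴.
θ = (T/G)·Σ L_i/J_i = (190000/40.4×10⁹)·(2.77/6.76×10^-5 + 6.60/2.51×10^-3) = 0.2050 rad.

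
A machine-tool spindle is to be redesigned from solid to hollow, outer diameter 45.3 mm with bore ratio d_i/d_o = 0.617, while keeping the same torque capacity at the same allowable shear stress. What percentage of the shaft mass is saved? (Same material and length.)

31.3 %

Equal τ_max and T ⇒ the solid shaft needs d_s³ = d_o³(1−k⁴), so d_s = 45.3·(1−0.617⁴)^(1/3) = 43.00 mm.
Area ratio A_h/A_s = d_o²(1−k²)/d_s² = (1−k²)/(1−k⁴)^(2/3) = 0.6874.
Mass saving = 1 − 0.6874 = 31.3 %.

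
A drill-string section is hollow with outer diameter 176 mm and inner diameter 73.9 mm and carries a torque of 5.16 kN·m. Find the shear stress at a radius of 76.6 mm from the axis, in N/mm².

J = π(d_o⁴ − d_i⁴)/32 = π(0.176⁴ − 0.0739⁴)/32 = 9.127×10^-5 m⁴.
Shear stress varies linearly with radius: τ = T·r/J = 5160 × 0.0766 / 9.127×10^-5 = 4.331×10^6 Pa.

4.33 N/mm²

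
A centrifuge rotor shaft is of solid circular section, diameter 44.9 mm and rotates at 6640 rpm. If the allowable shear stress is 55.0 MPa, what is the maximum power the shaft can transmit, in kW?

680 kW

J = πd⁴/32 = π(0.0449)⁴/32 = 3.990×10^-7 m⁴.
T_max = τ_allow·J/r = 5.50×10^7 × 3.990×10^-7 / 0.0224 = 977.5 N·m.
ω = 2π·6640/60 = 695.3 rad/s, so P_max = T_max·ω = 6.797×10^5 W.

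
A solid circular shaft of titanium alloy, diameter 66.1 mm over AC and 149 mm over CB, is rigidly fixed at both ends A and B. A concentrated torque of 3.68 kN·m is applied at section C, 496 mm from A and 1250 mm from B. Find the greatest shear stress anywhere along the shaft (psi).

837 psi

Compatibility: T_A·a/J_AC = T_B·b/J_CB with T_A + T_B = T₀.
J_AC = 1.87×10^-6 m⁴, J_CB = 4.84×10^-5 m⁴, so T_A = T₀·(J_AC/a)/((J_AC/a)+(J_CB/b)) = 327.3 N·m, T_B = 3353 N·m.
τ in each portion: τ_AC = 5.77×10^6 Pa, τ_CB = 5.16×10^6 Pa; maximum is in AC.
τ_max = T_AC·r/J = 327.3·0.0330/1.87×10^-6 = 5.771×10^6 Pa.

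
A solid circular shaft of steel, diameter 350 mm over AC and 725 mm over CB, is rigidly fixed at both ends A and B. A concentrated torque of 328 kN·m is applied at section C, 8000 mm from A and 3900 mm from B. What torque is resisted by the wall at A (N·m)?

Compatibility: T_A·a/J_AC = T_B·b/J_CB with T_A + T_B = T₀.
J_AC = 1.47×10^-3 m⁴, J_CB = 0.0271 m⁴, so T_A = T₀·(J_AC/a)/((J_AC/a)+(J_CB/b)) = 8461 N·m, T_B = 319500 N·m.

8460 N·m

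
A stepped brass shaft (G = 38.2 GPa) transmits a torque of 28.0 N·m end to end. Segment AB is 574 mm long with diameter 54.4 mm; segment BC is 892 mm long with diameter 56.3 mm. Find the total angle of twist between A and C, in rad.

0.00115 rad

J_AB = π(0.0544)⁴/32 = 8.60×10^-7 m⁴; J_BC = π(0.0563)⁴/32 = 9.86×10^-7 m⁴.
θ = (T/G)·Σ L_i/J_i = (28.00/38.2×10⁹)·(0.574/8.60×10^-7 + 0.892/9.86×10^-7) = 1.152×10^-3 rad.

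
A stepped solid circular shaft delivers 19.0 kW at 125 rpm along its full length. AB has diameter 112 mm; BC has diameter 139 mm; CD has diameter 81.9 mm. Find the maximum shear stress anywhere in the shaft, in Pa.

ω = 2π·125/60 = 13.09 rad/s, so T = P/ω = 19.0×10³ / 13.09 = 1451 N·m.
Under the same torque, τ_max = 16T/(πd³) is largest where d is smallest — segment CD (d = 81.9 mm).
τ_max = 16·1451/(π·(0.0819)³) = 1.346×10^7 Pa.

1.35e7 Pa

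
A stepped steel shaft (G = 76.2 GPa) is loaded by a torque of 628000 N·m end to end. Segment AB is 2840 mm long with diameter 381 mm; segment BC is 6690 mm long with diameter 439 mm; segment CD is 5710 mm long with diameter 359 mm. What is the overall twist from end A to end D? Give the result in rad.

0.0553 rad

J_AB = π(0.381)⁴/32 = 2.07×10^-3 m⁴; J_BC = π(0.439)⁴/32 = 3.65×10^-3 m⁴; J_CD = π(0.359)⁴/32 = 1.63×10^-3 m⁴.
θ = (T/G)·Σ L_i/J_i = (628000/76.2×10⁹)·(2.84/2.07×10^-3 + 6.69/3.65×10^-3 + 5.71/1.63×10^-3) = 0.05529 rad.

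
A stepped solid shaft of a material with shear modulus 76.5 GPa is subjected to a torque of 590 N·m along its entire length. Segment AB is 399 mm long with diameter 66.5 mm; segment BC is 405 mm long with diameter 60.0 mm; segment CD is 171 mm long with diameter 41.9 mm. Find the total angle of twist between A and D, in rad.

0.00842 rad

J_AB = π(0.0665)⁴/32 = 1.92×10^-6 m⁴; J_BC = π(0.0600)⁴/32 = 1.27×10^-6 m⁴; J_CD = π(0.0419)⁴/32 = 3.03×10^-7 m⁴.
θ = (T/G)·Σ L_i/J_i = (590.0/76.5×10⁹)·(0.399/1.92×10^-6 + 0.405/1.27×10^-6 + 0.171/3.03×10^-7) = 8.416×10^-3 rad.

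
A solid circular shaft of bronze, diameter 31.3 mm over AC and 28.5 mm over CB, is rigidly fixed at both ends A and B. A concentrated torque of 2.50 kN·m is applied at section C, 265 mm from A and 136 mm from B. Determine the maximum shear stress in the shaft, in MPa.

Compatibility: T_A·a/J_AC = T_B·b/J_CB with T_A + T_B = T₀.
J_AC = 9.42×10^-8 m⁴, J_CB = 6.48×10^-8 m⁴, so T_A = T₀·(J_AC/a)/((J_AC/a)+(J_CB/b)) = 1069 N·m, T_B = 1431 N·m.
τ in each portion: τ_AC = 1.77×10^8 Pa, τ_CB = 3.15×10^8 Pa; maximum is in CB.
τ_max = T_CB·r/J = 1431·0.0143/6.48×10^-8 = 3.149×10^8 Pa.

315 MPa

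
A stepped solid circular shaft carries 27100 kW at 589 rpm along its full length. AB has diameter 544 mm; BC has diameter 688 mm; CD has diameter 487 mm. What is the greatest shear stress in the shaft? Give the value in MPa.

ω = 2π·589/60 = 61.68 rad/s, so T = P/ω = 27100×10³ / 61.68 = 439400 N·m.
Under the same torque, τ_max = 16T/(πd³) is largest where d is smallest — segment CD (d = 487 mm).
τ_max = 16·439400/(π·(0.487)³) = 1.937×10^7 Pa.

19.4 MPa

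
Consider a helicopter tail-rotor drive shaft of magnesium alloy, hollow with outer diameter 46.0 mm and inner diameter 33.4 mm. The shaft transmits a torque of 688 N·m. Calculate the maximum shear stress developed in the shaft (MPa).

J = π(d_o⁴ − d_i⁴)/32 = π(0.0460⁴ − 0.0334⁴)/32 = 3.174×10^-7 m⁴.
τ_max = T·r/J = 688.0 × 0.0230 / 3.174×10^-7 = 4.986×10^7 Pa.

49.9 MPa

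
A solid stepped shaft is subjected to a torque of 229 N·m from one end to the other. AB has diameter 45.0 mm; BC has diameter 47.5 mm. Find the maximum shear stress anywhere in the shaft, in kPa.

Under the same torque, τ_max = 16T/(πd³) is largest where d is smallest — segment AB (d = 45.0 mm).
τ_max = 16·229.0/(π·(0.0450)³) = 1.280×10^7 Pa.

12800 kPa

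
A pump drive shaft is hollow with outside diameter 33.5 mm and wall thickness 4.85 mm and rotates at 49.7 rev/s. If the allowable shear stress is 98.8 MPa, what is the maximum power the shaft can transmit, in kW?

J = π(d_o⁴ − d_i⁴)/32 = π(0.0335⁴ − 0.0238⁴)/32 = 9.215×10^-8 m⁴.
T_max = τ_allow·J/r = 9.88×10^7 × 9.215×10^-8 / 0.0168 = 543.5 N·m.
ω = 2π·49.7 = 312.3 rad/s, so P_max = T_max·ω = 1.697×10^5 W.

170 kW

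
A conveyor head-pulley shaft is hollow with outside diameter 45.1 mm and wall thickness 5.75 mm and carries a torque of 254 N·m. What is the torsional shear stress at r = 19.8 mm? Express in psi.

J = π(d_o⁴ − d_i⁴)/32 = π(0.0451⁴ − 0.0336⁴)/32 = 2.810×10^-7 m⁴.
Shear stress varies linearly with radius: τ = T·r/J = 254.0 × 0.0198 / 2.810×10^-7 = 1.789×10^7 Pa.

2600 psi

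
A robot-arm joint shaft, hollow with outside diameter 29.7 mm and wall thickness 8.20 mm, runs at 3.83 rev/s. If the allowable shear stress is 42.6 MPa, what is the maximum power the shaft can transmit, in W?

5060 W

J = π(d_o⁴ − d_i⁴)/32 = π(0.0297⁴ − 0.0133⁴)/32 = 7.332×10^-8 m⁴.
T_max = τ_allow·J/r = 4.26×10^7 × 7.332×10^-8 / 0.0149 = 210.3 N·m.
ω = 2π·3.83 = 24.06 rad/s, so P_max = T_max·ω = 5061 W.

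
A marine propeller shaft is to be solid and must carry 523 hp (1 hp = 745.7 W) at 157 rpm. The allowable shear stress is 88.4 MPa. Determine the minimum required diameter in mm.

ω = 2π·157/60 = 16.44 rad/s, so T = P/ω = 523×745.7 / 16.44 = 23720 N·m.
For a solid shaft τ_max = 16T/(πd³), so d = (16T/(π τ_allow))^(1/3) = (16·23720/(π·8.84×10^7))^(1/3) = 0.1110 m.

111 mm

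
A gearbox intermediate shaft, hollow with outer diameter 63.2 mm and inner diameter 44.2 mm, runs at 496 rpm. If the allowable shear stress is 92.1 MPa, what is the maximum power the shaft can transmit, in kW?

180 kW

J = π(d_o⁴ − d_i⁴)/32 = π(0.0632⁴ − 0.0442⁴)/32 = 1.192×10^-6 m⁴.
T_max = τ_allow·J/r = 9.21×10^7 × 1.192×10^-6 / 0.0316 = 3473 N·m.
ω = 2π·496/60 = 51.94 rad/s, so P_max = T_max·ω = 1.804×10^5 W.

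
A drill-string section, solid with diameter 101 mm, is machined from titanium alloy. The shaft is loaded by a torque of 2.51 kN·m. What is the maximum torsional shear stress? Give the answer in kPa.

J = πd⁴/32 = π(0.101)⁴/32 = 1.022×10^-5 m⁴.
τ_max = T·r/J = 2510 × 0.0505 / 1.022×10^-5 = 1.241×10^7 Pa.

12400 kPa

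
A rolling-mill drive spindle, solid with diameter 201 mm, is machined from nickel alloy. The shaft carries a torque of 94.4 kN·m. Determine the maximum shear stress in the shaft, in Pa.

5.92e7 Pa

J = πd⁴/32 = π(0.201)⁴/32 = 1.602×10^-4 m⁴.
τ_max = T·r/J = 94400 × 0.101 / 1.602×10^-4 = 5.920×10^7 Pa.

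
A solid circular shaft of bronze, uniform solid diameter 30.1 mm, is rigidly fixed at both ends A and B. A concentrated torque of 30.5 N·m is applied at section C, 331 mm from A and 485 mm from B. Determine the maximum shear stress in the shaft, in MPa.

3.39 MPa

With uniform GJ and both ends fixed, compatibility θ_AC = θ_CB gives T_A·a = T_B·b, together with T_A + T_B = T₀.
T_A = T₀·b/(a+b) = 30.50·485/816.0 = 18.13 N·m; T_B = 12.37 N·m.
τ in each portion: τ_AC = 3.39×10^6 Pa, τ_CB = 2.31×10^6 Pa; maximum is in AC.
τ_max = T_AC·r/J = 18.13·0.0151/8.06×10^-8 = 3.385×10^6 Pa.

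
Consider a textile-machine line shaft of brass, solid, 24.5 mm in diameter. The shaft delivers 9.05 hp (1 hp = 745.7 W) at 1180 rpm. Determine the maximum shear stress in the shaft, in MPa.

ω = 2π·1180/60 = 123.6 rad/s, so T = P/ω = 9.05×745.7 / 123.6 = 54.61 N·m.
J = πd⁴/32 = π(0.0245)⁴/32 = 3.537×10^-8 m⁴.
τ_max = T·r/J = 54.61 × 0.0123 / 3.537×10^-8 = 1.891×10^7 Pa.

18.9 MPa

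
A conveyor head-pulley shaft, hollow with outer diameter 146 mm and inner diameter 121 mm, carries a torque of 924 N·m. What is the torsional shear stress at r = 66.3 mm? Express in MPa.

J = π(d_o⁴ − d_i⁴)/32 = π(0.146⁴ − 0.121⁴)/32 = 2.356×10^-5 m⁴.
Shear stress varies linearly with radius: τ = T·r/J = 924.0 × 0.0663 / 2.356×10^-5 = 2.600×10^6 Pa.

2.60 MPa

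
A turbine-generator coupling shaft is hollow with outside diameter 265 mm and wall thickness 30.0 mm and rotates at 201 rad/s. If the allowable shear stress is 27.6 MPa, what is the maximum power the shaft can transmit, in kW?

13000 kW

J = π(d_o⁴ − d_i⁴)/32 = π(0.265⁴ − 0.205⁴)/32 = 3.108×10^-4 m⁴.
T_max = τ_allow·J/r = 2.76×10^7 × 3.108×10^-4 / 0.133 = 64730 N·m.
ω = 201 rad/s, so P_max = T_max·ω = 1.301×10^7 W.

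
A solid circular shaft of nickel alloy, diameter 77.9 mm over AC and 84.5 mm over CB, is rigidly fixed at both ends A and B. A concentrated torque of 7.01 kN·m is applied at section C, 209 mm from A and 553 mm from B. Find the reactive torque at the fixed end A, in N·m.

Compatibility: T_A·a/J_AC = T_B·b/J_CB with T_A + T_B = T₀.
J_AC = 3.62×10^-6 m⁴, J_CB = 5.01×10^-6 m⁴, so T_A = T₀·(J_AC/a)/((J_AC/a)+(J_CB/b)) = 4602 N·m, T_B = 2408 N·m.

4600 N·m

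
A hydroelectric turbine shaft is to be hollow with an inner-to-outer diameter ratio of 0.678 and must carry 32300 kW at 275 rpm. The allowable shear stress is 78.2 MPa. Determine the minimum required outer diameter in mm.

452 mm

ω = 2π·275/60 = 28.80 rad/s, so T = P/ω = 32300×10³ / 28.80 = 1.122e6 N·m.
For a hollow shaft with d_i/d_o = 0.678: τ_max = 16T/(π d_o³ (1−k⁴)), so d_o = [16T/(π τ_allow (1−k⁴))]^(1/3) = [16·1.122e6/(π·7.82×10^7·0.7887)]^(1/3) = 0.4524 m.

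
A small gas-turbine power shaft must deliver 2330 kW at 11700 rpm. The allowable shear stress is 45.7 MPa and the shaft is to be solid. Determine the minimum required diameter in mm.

ω = 2π·11700/60 = 1225 rad/s, so T = P/ω = 2330×10³ / 1225 = 1902 N·m.
For a solid shaft τ_max = 16T/(πd³), so d = (16T/(π τ_allow))^(1/3) = (16·1902/(π·4.57×10^7))^(1/3) = 0.05962 m.

59.6 mm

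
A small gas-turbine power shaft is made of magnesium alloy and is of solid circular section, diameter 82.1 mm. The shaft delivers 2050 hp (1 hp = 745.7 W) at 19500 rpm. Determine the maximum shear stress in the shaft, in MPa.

ω = 2π·19500/60 = 2042 rad/s, so T = P/ω = 2050×745.7 / 2042 = 748.6 N·m.
J = πd⁴/32 = π(0.0821)⁴/32 = 4.460×10^-6 m⁴.
τ_max = T·r/J = 748.6 × 0.0410 / 4.460×10^-6 = 6.890×10^6 Pa.

6.89 MPa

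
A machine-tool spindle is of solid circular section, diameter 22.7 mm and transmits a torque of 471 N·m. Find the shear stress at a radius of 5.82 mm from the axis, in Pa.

1.05e8 Pa

J = πd⁴/32 = π(0.0227)⁴/32 = 2.607×10^-8 m⁴.
Shear stress varies linearly with radius: τ = T·r/J = 471.0 × 0.00582 / 2.607×10^-8 = 1.052×10^8 Pa.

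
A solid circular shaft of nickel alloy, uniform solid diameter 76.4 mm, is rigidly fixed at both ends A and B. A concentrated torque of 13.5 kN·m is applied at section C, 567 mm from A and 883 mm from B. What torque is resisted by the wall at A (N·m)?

With uniform GJ and both ends fixed, compatibility θ_AC = θ_CB gives T_A·a = T_B·b, together with T_A + T_B = T₀.
T_A = T₀·b/(a+b) = 13500·883/1450 = 8221 N·m; T_B = 5279 N·m.

8220 N·m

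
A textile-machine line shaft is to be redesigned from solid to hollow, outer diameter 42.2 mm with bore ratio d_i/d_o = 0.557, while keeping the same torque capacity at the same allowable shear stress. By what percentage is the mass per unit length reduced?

Equal τ_max and T ⇒ the solid shaft needs d_s³ = d_o³(1−k⁴), so d_s = 42.2·(1−0.557⁴)^(1/3) = 40.80 mm.
Area ratio A_h/A_s = d_o²(1−k²)/d_s² = (1−k²)/(1−k⁴)^(2/3) = 0.7379.
Mass saving = 1 − 0.7379 = 26.2 %.

26.2 %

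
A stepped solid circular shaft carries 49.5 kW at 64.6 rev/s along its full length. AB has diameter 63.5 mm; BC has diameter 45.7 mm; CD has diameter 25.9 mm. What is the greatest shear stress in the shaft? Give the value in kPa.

35700 kPa

ω = 2π·64.6 = 405.9 rad/s, so T = P/ω = 49.5×10³ / 405.9 = 122.0 N·m.
Under the same torque, τ_max = 16T/(πd³) is largest where d is smallest — segment CD (d = 25.9 mm).
τ_max = 16·122.0/(π·(0.0259)³) = 3.575×10^7 Pa.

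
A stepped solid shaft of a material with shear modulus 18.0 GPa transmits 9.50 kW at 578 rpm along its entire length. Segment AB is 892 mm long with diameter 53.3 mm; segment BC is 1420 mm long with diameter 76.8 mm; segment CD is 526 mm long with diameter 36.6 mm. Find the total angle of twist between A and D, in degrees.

ω = 2π·578/60 = 60.53 rad/s, so T = P/ω = 9.50×10³ / 60.53 = 157.0 N·m.
J_AB = π(0.0533)⁴/32 = 7.92×10^-7 m⁴; J_BC = π(0.0768)⁴/32 = 3.42×10^-6 m⁴; J_CD = π(0.0366)⁴/32 = 1.76×10^-7 m⁴.
θ = (T/G)·Σ L_i/J_i = (157.0/18.0×10⁹)·(0.892/7.92×10^-7 + 1.42/3.42×10^-6 + 0.526/1.76×10^-7) = 0.03948 rad.

2.26°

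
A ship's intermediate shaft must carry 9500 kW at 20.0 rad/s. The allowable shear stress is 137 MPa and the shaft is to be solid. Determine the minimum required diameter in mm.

260 mm

ω = 20.0 rad/s, so T = P/ω = 9500×10³ / 20.00 = 475000 N·m.
For a solid shaft τ_max = 16T/(πd³), so d = (16T/(π τ_allow))^(1/3) = (16·475000/(π·1.37×10^8))^(1/3) = 0.2604 m.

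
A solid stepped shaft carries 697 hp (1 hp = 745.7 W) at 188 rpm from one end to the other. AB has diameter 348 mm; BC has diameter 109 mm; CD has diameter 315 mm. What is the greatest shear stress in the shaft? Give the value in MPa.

104 MPa

ω = 2π·188/60 = 19.69 rad/s, so T = P/ω = 697×745.7 / 19.69 = 26400 N·m.
Under the same torque, τ_max = 16T/(πd³) is largest where d is smallest — segment BC (d = 109 mm).
τ_max = 16·26400/(π·(0.109)³) = 1.038×10^8 Pa.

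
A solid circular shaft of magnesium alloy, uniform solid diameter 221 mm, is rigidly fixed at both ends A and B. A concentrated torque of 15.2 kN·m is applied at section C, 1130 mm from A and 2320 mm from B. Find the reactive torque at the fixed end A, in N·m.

With uniform GJ and both ends fixed, compatibility θ_AC = θ_CB gives T_A·a = T_B·b, together with T_A + T_B = T₀.
T_A = T₀·b/(a+b) = 15200·2320/3450 = 10220 N·m; T_B = 4979 N·m.

10200 N·m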